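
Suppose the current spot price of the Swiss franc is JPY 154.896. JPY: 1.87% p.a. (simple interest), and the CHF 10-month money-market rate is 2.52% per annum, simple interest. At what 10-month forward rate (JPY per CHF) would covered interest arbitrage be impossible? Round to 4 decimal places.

154.0742

T = 10/12 years.
JPY accumulates by 1 + 0.0187×10/12 = 1.015583333.
CHF accumulates by 1 + 0.0252×10/12 = 1.021000.
So F = 154.896 × 1.015583333 / 1.021000 = 154.074237 (JPY/CHF).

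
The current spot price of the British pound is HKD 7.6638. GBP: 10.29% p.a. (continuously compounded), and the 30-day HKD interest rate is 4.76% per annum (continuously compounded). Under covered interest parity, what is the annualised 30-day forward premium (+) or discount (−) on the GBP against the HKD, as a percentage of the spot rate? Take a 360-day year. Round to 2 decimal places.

T = 30/360 years.
F = S · g_HKD/g_GBP = 7.6638 × 1.0039745/1.0086119 = 7.6285633.
Annualised premium = (F − S)/S × (1/T) = (7.6285633 − 7.6638)/7.6638 ÷ (30/360) = -5.52%.

-5.52%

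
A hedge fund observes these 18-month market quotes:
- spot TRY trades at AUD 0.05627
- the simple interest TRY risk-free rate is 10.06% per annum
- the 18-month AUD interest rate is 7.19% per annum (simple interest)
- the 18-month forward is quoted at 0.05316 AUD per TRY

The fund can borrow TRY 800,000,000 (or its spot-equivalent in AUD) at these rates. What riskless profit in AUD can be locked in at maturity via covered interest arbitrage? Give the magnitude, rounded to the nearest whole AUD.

T = 18/12 years.
Route A — deposit TRY, sell forward: 800,000,000 × 1.150900 × 0.05316 = AUD 48,945,475.20.
Route B — convert at spot, deposit AUD: 800,000,000 × 0.05627 × 1.107850 = AUD 49,870,975.60.
The quoted forward undervalues TRY, so borrow TRY, convert to AUD at spot, deposit the AUD at 7.19%, and buy TRY forward at 0.05316 to cover the loan.
Arbitrage profit = |48,945,475.20 − 49,870,975.60| = AUD 925,500.

AUD 925,500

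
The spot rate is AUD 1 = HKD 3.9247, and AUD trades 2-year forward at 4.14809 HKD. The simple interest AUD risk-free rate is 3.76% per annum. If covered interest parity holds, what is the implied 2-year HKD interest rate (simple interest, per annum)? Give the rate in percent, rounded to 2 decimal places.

6.82%

T = 2 years.
F/S = 4.14809/3.9247 = 1.0569190 = (growth of HKD) / (growth of AUD).
The AUD side grows by 1 + 0.0376×2 = 1.075200.
So the HKD growth factor = 1.1363993.
r = (1.1363993 − 1)/2 = 0.068200 → 6.82%.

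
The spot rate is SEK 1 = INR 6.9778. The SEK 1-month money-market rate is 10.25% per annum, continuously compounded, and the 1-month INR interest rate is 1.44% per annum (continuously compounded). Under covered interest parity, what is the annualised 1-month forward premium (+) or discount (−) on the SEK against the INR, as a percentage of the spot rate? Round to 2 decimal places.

T = 1/12 years.
CIP forward (INR per SEK) = 6.9778 × 1.0012007/1.0085783 = 6.9267584.
Annualised premium = (F − S)/S × (1/T) = (6.9267584 − 6.9778)/6.9778 ÷ (1/12) = -8.78%.

-8.78%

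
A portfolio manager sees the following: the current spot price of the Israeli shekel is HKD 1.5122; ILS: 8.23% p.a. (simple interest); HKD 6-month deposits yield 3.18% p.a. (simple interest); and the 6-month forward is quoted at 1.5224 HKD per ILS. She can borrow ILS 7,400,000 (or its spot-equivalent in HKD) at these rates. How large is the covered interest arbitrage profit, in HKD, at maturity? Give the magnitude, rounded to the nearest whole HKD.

HKD 361,141

T = 6/12 years.
Route A — deposit ILS, sell forward: 7,400,000 × 1.041150 × 1.5224 = HKD 11,729,346.02.
Route B — convert at spot, deposit HKD: 7,400,000 × 1.5122 × 1.015900 = HKD 11,368,205.45.
The quoted forward overvalues ILS, so borrow HKD, buy ILS at spot, deposit the ILS at 8.23%, and sell the proceeds forward at 1.5224.
The gap between the two covered legs is HKD 361,141.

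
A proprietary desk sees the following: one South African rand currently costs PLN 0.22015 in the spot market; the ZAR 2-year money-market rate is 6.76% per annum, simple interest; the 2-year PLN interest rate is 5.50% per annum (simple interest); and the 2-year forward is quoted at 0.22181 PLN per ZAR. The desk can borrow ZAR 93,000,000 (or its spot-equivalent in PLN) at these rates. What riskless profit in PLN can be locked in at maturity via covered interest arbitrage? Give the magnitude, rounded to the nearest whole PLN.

T = 2 years.
Invest the ZAR and cover forward: 93,000,000 × 1.135200 × 0.22181 = PLN 23,417,280.22.
Convert at spot and invest in PLN: 93,000,000 × 0.22015 × 1.110000 = PLN 22,726,084.50.
The quoted forward overvalues ZAR, so borrow PLN, buy ZAR at spot, deposit the ZAR at 6.76%, and sell the proceeds forward at 0.22181.
Arbitrage profit = |23,417,280.22 − 22,726,084.50| = PLN 691,196.

PLN 691,196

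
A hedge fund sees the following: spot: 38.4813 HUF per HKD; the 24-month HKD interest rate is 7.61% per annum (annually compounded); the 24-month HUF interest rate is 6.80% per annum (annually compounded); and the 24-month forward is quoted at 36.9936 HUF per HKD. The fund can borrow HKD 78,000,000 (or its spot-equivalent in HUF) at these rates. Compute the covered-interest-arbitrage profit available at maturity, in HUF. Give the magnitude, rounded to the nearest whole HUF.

T = 2 years.
Keep in HKD, deliver into the forward: 78,000,000·1.15799121·36.9936 = HUF 3,341,384,562.85.
Swap to HUF now, deposit: 78,000,000·38.4813·1.140624 = HUF 3,423,630,157.83.
The quoted forward undervalues HKD, so borrow HKD, convert to HUF at spot, deposit the HUF at 6.80%, and buy HKD forward at 36.9936 to cover the loan.
Profit = 3,423,630,157.83 − 3,341,384,562.85 = HUF 82,245,595.

HUF 82,245,595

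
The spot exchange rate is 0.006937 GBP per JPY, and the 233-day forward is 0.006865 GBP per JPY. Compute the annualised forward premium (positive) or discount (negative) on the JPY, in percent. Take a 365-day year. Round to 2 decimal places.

T = 233/365 years.
Period premium: (0.006865 − 0.006937)/0.006937 = -0.0103791.
×(1/T) gives -1.63% p.a.

-1.63%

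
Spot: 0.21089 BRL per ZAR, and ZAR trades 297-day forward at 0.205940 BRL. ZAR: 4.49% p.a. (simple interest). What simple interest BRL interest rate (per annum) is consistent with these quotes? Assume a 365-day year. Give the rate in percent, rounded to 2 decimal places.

T = 297/365 years.
F/S = 0.20594/0.21089 = 0.9765280 = (growth of BRL) / (growth of ZAR).
ZAR growth factor: 1 + 0.0449×297/365 = 1.0365351.
So the BRL growth factor = 1.0122055.
(1.0122055 − 1)/T = 0.015000, i.e. 1.50%.

1.50%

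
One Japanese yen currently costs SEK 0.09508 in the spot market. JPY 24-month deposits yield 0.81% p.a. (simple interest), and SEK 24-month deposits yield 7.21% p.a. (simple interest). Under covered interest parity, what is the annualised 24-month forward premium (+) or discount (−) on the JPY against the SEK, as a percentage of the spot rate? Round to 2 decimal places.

+6.30%

T = 2 years.
CIP forward (SEK per JPY) = 0.09508 × 1.144200/1.016200 = 0.10705623.
Annualised premium = (F − S)/S × (1/T) = (0.10705623 − 0.09508)/0.09508 ÷ 2 = 6.30%.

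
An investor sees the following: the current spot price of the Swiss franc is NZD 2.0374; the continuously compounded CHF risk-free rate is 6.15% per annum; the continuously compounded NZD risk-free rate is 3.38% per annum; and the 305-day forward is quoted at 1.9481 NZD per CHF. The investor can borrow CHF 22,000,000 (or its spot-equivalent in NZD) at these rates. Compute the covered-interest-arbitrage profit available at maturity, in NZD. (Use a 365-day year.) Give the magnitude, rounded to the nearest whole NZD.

NZD 988,539

T = 305/365 years.
Route A — deposit CHF, sell forward: 22,000,000 × 1.0527338119 × 1.9481 = NZD 45,118,276.26.
Route B — convert at spot, deposit NZD: 22,000,000 × 2.0374 × 1.0286464745 = NZD 46,106,815.20.
The quoted forward undervalues CHF, so borrow CHF, convert to NZD at spot, deposit the NZD at 3.38%, and buy CHF forward at 1.9481 to cover the loan.
The gap between the two covered legs is NZD 988,539.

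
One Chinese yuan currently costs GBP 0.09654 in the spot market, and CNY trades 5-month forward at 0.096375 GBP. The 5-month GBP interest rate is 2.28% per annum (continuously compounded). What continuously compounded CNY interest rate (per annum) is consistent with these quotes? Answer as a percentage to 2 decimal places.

2.69%

T = 5/12 years.
F/S = 0.096375/0.09654 = 0.9982909 = (growth of GBP) / (growth of CNY).
The GBP side grows by e^(0.0228×5/12) = 1.0095453.
That pins the CNY growth at 1.0112737.
Take logs: ln 1.0112737 / (5/12) = 0.026906, so 2.69%.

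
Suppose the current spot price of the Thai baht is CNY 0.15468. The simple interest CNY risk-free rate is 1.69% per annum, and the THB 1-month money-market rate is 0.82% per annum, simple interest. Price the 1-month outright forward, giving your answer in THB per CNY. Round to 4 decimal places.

6.4603

T = 1/12 years.
CNY accumulates by 1 + 0.0169×1/12 = 1.0014083.
Growth of 1 THB over T: 1 + 0.0082×1/12 = 1.0006833.
So F = 0.15468 × 1.0014083 / 1.0006833 = 0.1547921 (CNY/THB).
Quoted the other way: 1/0.1547921 = 6.4603 THB per CNY.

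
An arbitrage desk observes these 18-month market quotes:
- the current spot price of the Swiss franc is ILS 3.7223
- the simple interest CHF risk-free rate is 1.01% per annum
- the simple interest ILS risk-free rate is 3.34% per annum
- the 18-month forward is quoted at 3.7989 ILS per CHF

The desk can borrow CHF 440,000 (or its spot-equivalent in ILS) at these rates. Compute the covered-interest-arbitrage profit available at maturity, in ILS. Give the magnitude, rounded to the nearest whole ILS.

T = 18/12 years.
Keep in CHF, deliver into the forward: 440,000·1.015150·3.7989 = ILS 1,696,839.47.
Swap to ILS now, deposit: 440,000·3.7223·1.050100 = ILS 1,719,866.38.
The quoted forward undervalues CHF, so borrow CHF, convert to ILS at spot, deposit the ILS at 3.34%, and buy CHF forward at 3.7989 to cover the loan.
Arbitrage profit = |1,696,839.47 − 1,719,866.38| = ILS 23,027.

ILS 23,027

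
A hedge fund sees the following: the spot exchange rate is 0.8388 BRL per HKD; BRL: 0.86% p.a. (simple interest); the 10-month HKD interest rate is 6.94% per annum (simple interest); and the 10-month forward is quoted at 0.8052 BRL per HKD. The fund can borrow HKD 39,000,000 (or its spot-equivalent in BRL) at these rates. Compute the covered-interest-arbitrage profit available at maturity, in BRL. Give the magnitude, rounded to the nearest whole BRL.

BRL 271,284

T = 10/12 years.
Route A — deposit HKD, sell forward: 39,000,000 × 1.0578333333 × 0.8052 = BRL 33,218,928.60.
Route B — convert at spot, deposit BRL: 39,000,000 × 0.8388 × 1.0071666667 = BRL 32,947,644.60.
The quoted forward overvalues HKD, so borrow BRL, buy HKD at spot, deposit the HKD at 6.94%, and sell the proceeds forward at 0.8052.
Profit = 33,218,928.60 − 32,947,644.60 = BRL 271,284.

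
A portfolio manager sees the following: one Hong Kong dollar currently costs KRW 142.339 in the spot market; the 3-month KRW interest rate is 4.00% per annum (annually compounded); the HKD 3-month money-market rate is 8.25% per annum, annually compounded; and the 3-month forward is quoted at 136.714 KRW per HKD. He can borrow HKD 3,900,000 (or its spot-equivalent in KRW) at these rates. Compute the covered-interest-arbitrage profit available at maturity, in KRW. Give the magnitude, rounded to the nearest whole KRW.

KRW 16,735,131

T = 3/12 years.
Keep in HKD, deliver into the forward: 3,900,000·1.02001598141·136.714 = KRW 543,856,813.04.
Swap to KRW now, deposit: 3,900,000·142.339·1.00985340655 = KRW 560,591,943.74.
The quoted forward undervalues HKD, so borrow HKD, convert to KRW at spot, deposit the KRW at 4.00%, and buy HKD forward at 136.714 to cover the loan.
Profit = 560,591,943.74 − 543,856,813.04 = KRW 16,735,131.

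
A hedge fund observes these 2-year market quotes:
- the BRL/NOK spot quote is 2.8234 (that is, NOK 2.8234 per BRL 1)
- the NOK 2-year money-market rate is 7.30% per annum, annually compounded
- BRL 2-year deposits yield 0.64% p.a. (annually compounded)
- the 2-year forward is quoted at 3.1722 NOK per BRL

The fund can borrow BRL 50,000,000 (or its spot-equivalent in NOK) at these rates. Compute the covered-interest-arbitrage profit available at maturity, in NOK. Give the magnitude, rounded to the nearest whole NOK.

NOK 1,886,410

T = 2 years.
Route A — deposit BRL, sell forward: 50,000,000 × 1.01284096 × 3.1722 = NOK 160,646,704.67.
Route B — convert at spot, deposit NOK: 50,000,000 × 2.8234 × 1.151329 = NOK 162,533,114.93.
The quoted forward undervalues BRL, so borrow BRL, convert to NOK at spot, deposit the NOK at 7.30%, and buy BRL forward at 3.1722 to cover the loan.
The gap between the two covered legs is NOK 1,886,410.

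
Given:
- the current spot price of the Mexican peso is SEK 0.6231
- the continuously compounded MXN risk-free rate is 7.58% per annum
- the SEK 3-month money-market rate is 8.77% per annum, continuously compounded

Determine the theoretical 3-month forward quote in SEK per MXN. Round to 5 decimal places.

T = 3/12 years.
SEK accumulates by e^(0.0877×3/12) = 1.0221671.
MXN accumulates by e^(0.0758×3/12) = 1.0191307.
Forward (SEK per MXN) = 0.6231 × 1.0221671 / 1.0191307 = 0.6249565.

0.62496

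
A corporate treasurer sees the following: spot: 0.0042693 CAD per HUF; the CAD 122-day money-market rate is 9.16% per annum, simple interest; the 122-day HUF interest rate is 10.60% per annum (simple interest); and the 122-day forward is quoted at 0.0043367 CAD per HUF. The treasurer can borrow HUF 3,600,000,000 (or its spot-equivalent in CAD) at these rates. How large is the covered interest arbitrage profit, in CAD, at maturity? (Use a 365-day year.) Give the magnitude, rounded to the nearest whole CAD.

CAD 325,212

T = 122/365 years.
Invest the HUF and cover forward: 3,600,000,000 × 1.035430137 × 0.0043367 = CAD 16,165,259.55.
Convert at spot and invest in CAD: 3,600,000,000 × 0.0042693 × 1.0306169863 = CAD 15,840,047.16.
The quoted forward overvalues HUF, so borrow CAD, buy HUF at spot, deposit the HUF at 10.60%, and sell the proceeds forward at 0.0043367.
The gap between the two covered legs is CAD 325,212.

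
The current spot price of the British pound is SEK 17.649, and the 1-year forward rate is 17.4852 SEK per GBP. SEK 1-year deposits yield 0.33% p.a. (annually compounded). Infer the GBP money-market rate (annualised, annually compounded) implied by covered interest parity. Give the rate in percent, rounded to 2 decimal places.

1.27%

T = 1 year.
By CIP, F/S equals the SEK-to-GBP growth ratio: 17.4852/17.649 = 0.9907190.
SEK growth factor: (1 + 0.0033)^1 = 1.003300.
So the GBP growth factor = 1.0126989.
r = 1.0126989^(1/1) − 1 = 0.012699 → 1.27%.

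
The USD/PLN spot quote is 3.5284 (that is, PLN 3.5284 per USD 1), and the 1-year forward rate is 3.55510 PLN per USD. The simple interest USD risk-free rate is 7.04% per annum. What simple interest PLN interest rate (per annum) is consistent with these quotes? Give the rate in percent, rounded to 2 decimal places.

7.85%

T = 1 year.
By CIP, F/S equals the PLN-to-USD growth ratio: 3.5551/3.5284 = 1.0075672.
The USD side grows by 1 + 0.0704×1 = 1.070400.
So the PLN growth factor = 1.0784999.
r = (1.0784999 − 1)/1 = 0.078500 → 7.85%.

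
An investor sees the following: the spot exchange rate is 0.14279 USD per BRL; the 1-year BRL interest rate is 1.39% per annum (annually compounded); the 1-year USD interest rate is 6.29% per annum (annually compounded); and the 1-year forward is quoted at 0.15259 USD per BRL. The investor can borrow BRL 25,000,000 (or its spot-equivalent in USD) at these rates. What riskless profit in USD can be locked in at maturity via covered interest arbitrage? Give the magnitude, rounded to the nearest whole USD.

USD 73,488

T = 1 year.
Route A — deposit BRL, sell forward: 25,000,000 × 1.013900 × 0.15259 = USD 3,867,775.03.
Route B — convert at spot, deposit USD: 25,000,000 × 0.14279 × 1.062900 = USD 3,794,287.28.
The quoted forward overvalues BRL, so borrow USD, buy BRL at spot, deposit the BRL at 1.39%, and sell the proceeds forward at 0.15259.
The gap between the two covered legs is USD 73,488.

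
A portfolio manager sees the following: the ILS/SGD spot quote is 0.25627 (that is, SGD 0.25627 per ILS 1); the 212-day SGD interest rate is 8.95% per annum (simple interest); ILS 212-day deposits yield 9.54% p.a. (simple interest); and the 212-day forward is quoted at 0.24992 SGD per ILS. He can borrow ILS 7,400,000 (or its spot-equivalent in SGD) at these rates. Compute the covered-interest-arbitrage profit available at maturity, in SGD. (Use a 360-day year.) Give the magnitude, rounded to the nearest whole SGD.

T = 212/360 years.
Keep in ILS, deliver into the forward: 7,400,000·1.056180·0.24992 = SGD 1,953,307.74.
Swap to SGD now, deposit: 7,400,000·0.25627·1.052705556 = SGD 1,996,348.71.
The quoted forward undervalues ILS, so borrow ILS, convert to SGD at spot, deposit the SGD at 8.95%, and buy ILS forward at 0.24992 to cover the loan.
Arbitrage profit = |1,953,307.74 − 1,996,348.71| = SGD 43,041.

SGD 43,041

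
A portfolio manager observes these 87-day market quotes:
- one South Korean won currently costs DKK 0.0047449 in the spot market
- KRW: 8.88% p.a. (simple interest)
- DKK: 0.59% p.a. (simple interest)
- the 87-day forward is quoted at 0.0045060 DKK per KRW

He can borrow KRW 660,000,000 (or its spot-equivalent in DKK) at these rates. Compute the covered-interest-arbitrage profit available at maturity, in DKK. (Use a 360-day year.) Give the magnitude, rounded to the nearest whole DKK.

T = 87/360 years.
Route A — deposit KRW, sell forward: 660,000,000 × 1.021460 × 0.0045060 = DKK 3,037,781.18.
Route B — convert at spot, deposit DKK: 660,000,000 × 0.0047449 × 1.001425833 = DKK 3,136,099.19.
The quoted forward undervalues KRW, so borrow KRW, convert to DKK at spot, deposit the DKK at 0.59%, and buy KRW forward at 0.0045060 to cover the loan.
Arbitrage profit = |3,037,781.18 − 3,136,099.19| = DKK 98,318.

DKK 98,318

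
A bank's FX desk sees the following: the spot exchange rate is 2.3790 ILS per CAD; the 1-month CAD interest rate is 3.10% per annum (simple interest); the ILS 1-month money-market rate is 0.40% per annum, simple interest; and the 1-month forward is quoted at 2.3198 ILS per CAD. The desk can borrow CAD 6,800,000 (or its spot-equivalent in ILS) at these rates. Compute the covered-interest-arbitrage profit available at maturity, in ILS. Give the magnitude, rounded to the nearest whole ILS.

T = 1/12 years.
Invest the CAD and cover forward: 6,800,000 × 1.0025833333 × 2.3198 = ILS 15,815,391.15.
Convert at spot and invest in ILS: 6,800,000 × 2.3790 × 1.0003333333 = ILS 16,182,592.40.
The quoted forward undervalues CAD, so borrow CAD, convert to ILS at spot, deposit the ILS at 0.40%, and buy CAD forward at 2.3198 to cover the loan.
Arbitrage profit = |15,815,391.15 − 16,182,592.40| = ILS 367,201.

ILS 367,201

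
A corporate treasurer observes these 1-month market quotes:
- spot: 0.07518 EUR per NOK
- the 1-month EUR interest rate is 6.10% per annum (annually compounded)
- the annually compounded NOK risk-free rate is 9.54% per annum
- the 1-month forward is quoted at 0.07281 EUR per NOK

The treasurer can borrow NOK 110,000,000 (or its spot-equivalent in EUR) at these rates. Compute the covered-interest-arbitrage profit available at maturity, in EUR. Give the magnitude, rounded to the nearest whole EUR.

T = 1/12 years.
Route A — deposit NOK, sell forward: 110,000,000 × 1.007622202 × 0.07281 = EUR 8,070,146.98.
Route B — convert at spot, deposit EUR: 110,000,000 × 0.07518 × 1.004946515 = EUR 8,310,706.69.
The quoted forward undervalues NOK, so borrow NOK, convert to EUR at spot, deposit the EUR at 6.10%, and buy NOK forward at 0.07281 to cover the loan.
The gap between the two covered legs is EUR 240,560.

EUR 240,560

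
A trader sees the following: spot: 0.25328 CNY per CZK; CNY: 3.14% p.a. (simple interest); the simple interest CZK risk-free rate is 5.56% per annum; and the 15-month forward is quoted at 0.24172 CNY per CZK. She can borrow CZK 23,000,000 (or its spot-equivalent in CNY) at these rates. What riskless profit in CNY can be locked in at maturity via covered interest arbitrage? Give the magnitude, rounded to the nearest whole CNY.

T = 15/12 years.
Invest the CZK and cover forward: 23,000,000 × 1.069500 × 0.24172 = CNY 5,945,949.42.
Convert at spot and invest in CNY: 23,000,000 × 0.25328 × 1.039250 = CNY 6,054,088.52.
The quoted forward undervalues CZK, so borrow CZK, convert to CNY at spot, deposit the CNY at 3.14%, and buy CZK forward at 0.24172 to cover the loan.
Profit = 6,054,088.52 − 5,945,949.42 = CNY 108,139.

CNY 108,139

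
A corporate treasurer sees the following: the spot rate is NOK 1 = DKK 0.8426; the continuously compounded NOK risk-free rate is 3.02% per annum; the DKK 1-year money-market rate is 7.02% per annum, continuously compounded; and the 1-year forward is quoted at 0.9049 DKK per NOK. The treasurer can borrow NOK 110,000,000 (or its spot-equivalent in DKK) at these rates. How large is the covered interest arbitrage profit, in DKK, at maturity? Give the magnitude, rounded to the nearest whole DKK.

DKK 3,164,553

T = 1 year.
Route A — deposit NOK, sell forward: 110,000,000 × 1.0306606455 × 0.9049 = DKK 102,590,929.99.
Route B — convert at spot, deposit DKK: 110,000,000 × 0.8426 × 1.0727227043 = DKK 99,426,376.57.
The quoted forward overvalues NOK, so borrow DKK, buy NOK at spot, deposit the NOK at 3.02%, and sell the proceeds forward at 0.9049.
Arbitrage profit = |102,590,929.99 − 99,426,376.57| = DKK 3,164,553.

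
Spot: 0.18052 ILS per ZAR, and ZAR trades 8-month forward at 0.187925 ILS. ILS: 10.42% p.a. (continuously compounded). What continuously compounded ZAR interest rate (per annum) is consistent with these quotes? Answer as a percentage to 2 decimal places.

4.39%

T = 8/12 years.
F/S = 0.187925/0.18052 = 1.0410204 = (growth of ILS) / (growth of ZAR).
The ILS side grows by e^(0.1042×8/12) = 1.0719363.
That pins the ZAR growth at 1.0296977.
Take logs: ln 1.0296977 / (8/12) = 0.043898, so 4.39%.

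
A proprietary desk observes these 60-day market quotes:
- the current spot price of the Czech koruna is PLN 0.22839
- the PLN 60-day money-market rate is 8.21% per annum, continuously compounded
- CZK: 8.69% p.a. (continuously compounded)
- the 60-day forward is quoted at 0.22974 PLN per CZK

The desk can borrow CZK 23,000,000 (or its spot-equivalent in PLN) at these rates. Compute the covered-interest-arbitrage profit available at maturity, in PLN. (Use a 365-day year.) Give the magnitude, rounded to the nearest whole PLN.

T = 60/365 years.
Route A — deposit CZK, sell forward: 23,000,000 × 1.014387449 × 0.22974 = PLN 5,360,043.57.
Route B — convert at spot, deposit PLN: 23,000,000 × 0.22839 × 1.013587371 = PLN 5,324,344.05.
The quoted forward overvalues CZK, so borrow PLN, buy CZK at spot, deposit the CZK at 8.69%, and sell the proceeds forward at 0.22974.
Profit = 5,360,043.57 − 5,324,344.05 = PLN 35,700.

PLN 35,700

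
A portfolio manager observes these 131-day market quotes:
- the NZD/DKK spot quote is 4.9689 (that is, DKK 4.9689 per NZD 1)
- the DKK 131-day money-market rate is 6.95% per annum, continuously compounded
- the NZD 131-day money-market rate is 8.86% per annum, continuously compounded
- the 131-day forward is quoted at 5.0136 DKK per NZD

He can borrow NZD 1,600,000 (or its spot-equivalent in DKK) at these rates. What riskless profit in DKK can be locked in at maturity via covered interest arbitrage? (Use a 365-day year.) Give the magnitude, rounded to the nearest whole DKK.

DKK 129,899

T = 131/365 years.
Invest the NZD and cover forward: 1,600,000 × 1.032309891 × 5.0136 = DKK 8,280,942.19.
Convert at spot and invest in DKK: 1,600,000 × 4.9689 × 1.025257536 = DKK 8,151,043.47.
The quoted forward overvalues NZD, so borrow DKK, buy NZD at spot, deposit the NZD at 8.86%, and sell the proceeds forward at 5.0136.
Arbitrage profit = |8,280,942.19 − 8,151,043.47| = DKK 129,899.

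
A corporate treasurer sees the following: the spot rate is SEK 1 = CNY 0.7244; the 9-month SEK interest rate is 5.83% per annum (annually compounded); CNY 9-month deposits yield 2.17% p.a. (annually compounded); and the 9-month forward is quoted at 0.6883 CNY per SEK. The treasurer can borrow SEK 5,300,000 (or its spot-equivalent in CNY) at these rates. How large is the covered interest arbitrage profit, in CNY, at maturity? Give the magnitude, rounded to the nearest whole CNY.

CNY 95,274

T = 9/12 years.
Route A — deposit SEK, sell forward: 5,300,000 × 1.04341385 × 0.6883 = CNY 3,806,363.29.
Route B — convert at spot, deposit CNY: 5,300,000 × 0.7244 × 1.016231248 = CNY 3,901,636.96.
The quoted forward undervalues SEK, so borrow SEK, convert to CNY at spot, deposit the CNY at 2.17%, and buy SEK forward at 0.6883 to cover the loan.
Arbitrage profit = |3,806,363.29 − 3,901,636.96| = CNY 95,274.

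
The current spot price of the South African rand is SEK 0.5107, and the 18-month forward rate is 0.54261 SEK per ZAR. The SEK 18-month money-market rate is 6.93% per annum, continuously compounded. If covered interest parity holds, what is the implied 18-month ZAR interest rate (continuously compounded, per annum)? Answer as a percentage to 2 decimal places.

T = 18/12 years.
By CIP, F/S equals the SEK-to-ZAR growth ratio: 0.54261/0.5107 = 1.0624829.
The SEK side grows by e^(0.0693×18/12) = 1.109545.
That pins the ZAR growth at 1.0442945.
r = ln(1.0442945)/(18/12) = 0.028894 → 2.89%.

2.89%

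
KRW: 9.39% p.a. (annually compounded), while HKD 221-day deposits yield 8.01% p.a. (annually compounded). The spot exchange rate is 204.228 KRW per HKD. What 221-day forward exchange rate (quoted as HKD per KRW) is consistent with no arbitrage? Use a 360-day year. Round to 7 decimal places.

T = 221/360 years.
KRW growth factor: (1 + 0.0939)^(221/360) = 1.0566421.
HKD accumulates by (1 + 0.0801)^(221/360) = 1.048439.
Forward (KRW per HKD) = 204.228 × 1.0566421 / 1.048439 = 205.8259.
Invert for HKD per KRW: 1 / 205.8259 = 0.0048585.

0.0048585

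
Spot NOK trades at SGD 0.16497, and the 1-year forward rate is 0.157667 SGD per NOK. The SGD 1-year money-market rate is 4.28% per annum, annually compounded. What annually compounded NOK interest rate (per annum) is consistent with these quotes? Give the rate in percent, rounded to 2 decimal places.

T = 1 year.
By CIP, F/S equals the SGD-to-NOK growth ratio: 0.157667/0.16497 = 0.9557313.
The SGD side grows by (1 + 0.0428)^1 = 1.042800.
That pins the NOK growth at 1.0911017.
r = 1.0911017^(1/1) − 1 = 0.091102 → 9.11%.

9.11%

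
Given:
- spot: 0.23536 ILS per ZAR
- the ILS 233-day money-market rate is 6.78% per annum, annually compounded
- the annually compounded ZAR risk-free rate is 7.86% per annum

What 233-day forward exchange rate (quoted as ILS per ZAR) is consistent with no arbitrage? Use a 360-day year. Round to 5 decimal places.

0.23383

T = 233/360 years.
ILS growth factor: (1 + 0.0678)^(233/360) = 1.0433723.
ZAR growth factor: (1 + 0.0786)^(233/360) = 1.0501903.
Forward (ILS per ZAR) = 0.23536 × 1.0433723 / 1.0501903 = 0.2338320.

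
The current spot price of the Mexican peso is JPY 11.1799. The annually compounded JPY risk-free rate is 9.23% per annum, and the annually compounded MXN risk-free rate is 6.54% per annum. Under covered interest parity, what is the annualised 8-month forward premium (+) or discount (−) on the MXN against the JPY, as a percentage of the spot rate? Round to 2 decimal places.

T = 8/12 years.
No-arbitrage forward: 11.1799 × 1.0606236 / 1.0431381 = 11.3673020 JPY/MXN.
(F − S)/S ÷ T = (11.3673020 − 11.1799)/11.1799/(8/12) = 0.025144 → 2.51%.

+2.51%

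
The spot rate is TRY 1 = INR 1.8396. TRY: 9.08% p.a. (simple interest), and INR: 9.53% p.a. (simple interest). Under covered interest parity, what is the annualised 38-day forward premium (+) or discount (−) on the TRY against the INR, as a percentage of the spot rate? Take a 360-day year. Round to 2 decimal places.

T = 38/360 years.
No-arbitrage forward: 1.8396 × 1.0100594 / 1.0095844 = 1.8404655 INR/TRY.
Annualised premium = (F − S)/S × (1/T) = (1.8404655 − 1.8396)/1.8396 ÷ (38/360) = 0.45%.

+0.45%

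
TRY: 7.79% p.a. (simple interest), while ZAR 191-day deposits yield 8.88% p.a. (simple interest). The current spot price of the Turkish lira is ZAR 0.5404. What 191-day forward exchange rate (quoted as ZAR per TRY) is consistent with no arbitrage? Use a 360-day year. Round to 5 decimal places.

T = 191/360 years.
ZAR growth factor: 1 + 0.0888×191/360 = 1.0471133.
TRY growth factor: 1 + 0.0779×191/360 = 1.0413303.
CIP: F = S · (grow ZAR)/(grow TRY) = 0.5404 × 1.0471133/1.0413303 = 0.5434011 ZAR per TRY.

0.54340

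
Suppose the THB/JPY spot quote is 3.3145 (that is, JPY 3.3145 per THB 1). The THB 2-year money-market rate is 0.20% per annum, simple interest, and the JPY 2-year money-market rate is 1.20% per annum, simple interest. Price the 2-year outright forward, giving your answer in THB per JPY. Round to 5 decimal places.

0.29581

T = 2 years.
JPY growth factor: 1 + 0.0120×2 = 1.024000.
Growth of 1 THB over T: 1 + 0.0020×2 = 1.004000.
So F = 3.3145 × 1.024000 / 1.004000 = 3.380526 (JPY/THB).
Quoted the other way: 1/3.380526 = 0.29581 THB per JPY.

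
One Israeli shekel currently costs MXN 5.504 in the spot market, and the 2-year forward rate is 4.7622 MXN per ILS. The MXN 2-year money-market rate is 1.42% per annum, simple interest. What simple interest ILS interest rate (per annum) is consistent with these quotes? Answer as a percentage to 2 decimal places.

9.43%

T = 2 years.
By CIP, F/S equals the MXN-to-ILS growth ratio: 4.7622/5.504 = 0.8652253.
MXN growth factor: 1 + 0.0142×2 = 1.028400.
That pins the ILS growth at 1.1885922.
(1.1885922 − 1)/T = 0.094296, i.e. 9.43%.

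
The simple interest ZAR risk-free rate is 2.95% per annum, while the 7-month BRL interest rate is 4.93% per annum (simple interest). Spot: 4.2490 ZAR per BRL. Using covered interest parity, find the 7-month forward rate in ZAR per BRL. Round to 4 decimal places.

T = 7/12 years.
Growth of 1 ZAR over T: 1 + 0.0295×7/12 = 1.0172083.
BRL growth factor: 1 + 0.0493×7/12 = 1.0287583.
So F = 4.249 × 1.0172083 / 1.0287583 = 4.201296 (ZAR/BRL).

4.2013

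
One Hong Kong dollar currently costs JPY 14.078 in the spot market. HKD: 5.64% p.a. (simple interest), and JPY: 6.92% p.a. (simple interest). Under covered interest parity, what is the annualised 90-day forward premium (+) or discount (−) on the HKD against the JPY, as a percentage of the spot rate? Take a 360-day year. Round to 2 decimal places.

+1.26%

T = 90/360 years.
F = S · g_JPY/g_HKD = 14.078 × 1.017300/1.014100 = 14.122423.
Annualised premium = (F − S)/S × (1/T) = (14.122423 − 14.078)/14.078 ÷ (90/360) = 1.26%.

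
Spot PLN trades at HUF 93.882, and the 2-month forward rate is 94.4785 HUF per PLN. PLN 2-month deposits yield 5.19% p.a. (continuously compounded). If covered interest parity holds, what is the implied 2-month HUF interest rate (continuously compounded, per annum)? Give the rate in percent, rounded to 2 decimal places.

8.99%

T = 2/12 years.
CIP gives F = S · g_HUF/g_PLN, so g_HUF/g_PLN = 94.4785/93.882 = 1.0063537.
PLN growth factor: e^(0.0519×2/12) = 1.0086875.
So the HUF growth factor = 1.0150964.
r = ln(1.0150964)/(2/12) = 0.089902 → 8.99%.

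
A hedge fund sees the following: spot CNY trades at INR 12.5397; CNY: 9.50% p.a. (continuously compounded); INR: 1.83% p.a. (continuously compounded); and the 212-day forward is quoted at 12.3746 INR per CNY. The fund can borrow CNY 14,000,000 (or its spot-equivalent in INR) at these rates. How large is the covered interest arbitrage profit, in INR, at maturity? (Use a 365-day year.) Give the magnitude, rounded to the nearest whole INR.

T = 212/365 years.
Keep in CNY, deliver into the forward: 14,000,000·1.0567287825·12.3746 = INR 183,072,343.89.
Swap to INR now, deposit: 14,000,000·12.5397·1.01068573002 = INR 177,431,741.88.
The quoted forward overvalues CNY, so borrow INR, buy CNY at spot, deposit the CNY at 9.50%, and sell the proceeds forward at 12.3746.
The gap between the two covered legs is INR 5,640,602.

INR 5,640,602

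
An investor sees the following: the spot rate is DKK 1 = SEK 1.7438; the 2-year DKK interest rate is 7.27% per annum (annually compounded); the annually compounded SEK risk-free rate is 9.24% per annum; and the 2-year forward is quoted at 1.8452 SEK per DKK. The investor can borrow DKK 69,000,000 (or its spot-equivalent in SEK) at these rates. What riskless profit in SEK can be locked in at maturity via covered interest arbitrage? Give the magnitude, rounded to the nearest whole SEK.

SEK 2,918,846

T = 2 years.
Route A — deposit DKK, sell forward: 69,000,000 × 1.15068529 × 1.8452 = SEK 146,503,870.30.
Route B — convert at spot, deposit SEK: 69,000,000 × 1.7438 × 1.19333776 = SEK 143,585,024.63.
The quoted forward overvalues DKK, so borrow SEK, buy DKK at spot, deposit the DKK at 7.27%, and sell the proceeds forward at 1.8452.
Arbitrage profit = |146,503,870.30 − 143,585,024.63| = SEK 2,918,846.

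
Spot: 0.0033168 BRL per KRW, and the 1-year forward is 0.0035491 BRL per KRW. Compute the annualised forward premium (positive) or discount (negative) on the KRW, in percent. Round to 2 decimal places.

T = 1 year.
(F − S)/S = (0.0035491 − 0.0033168)/0.0033168 = 0.0700374.
×(1/T) gives 7.00% p.a.

+7.00%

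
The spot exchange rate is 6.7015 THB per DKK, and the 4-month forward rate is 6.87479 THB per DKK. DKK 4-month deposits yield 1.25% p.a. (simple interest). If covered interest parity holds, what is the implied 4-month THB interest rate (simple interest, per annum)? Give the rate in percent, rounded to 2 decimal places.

9.04%

T = 4/12 years.
By CIP, F/S equals the THB-to-DKK growth ratio: 6.87479/6.7015 = 1.0258584.
DKK growth factor: 1 + 0.0125×4/12 = 1.0041667.
Hence g_THB = 1.0301328.
(1.0301328 − 1)/T = 0.090398, i.e. 9.04%.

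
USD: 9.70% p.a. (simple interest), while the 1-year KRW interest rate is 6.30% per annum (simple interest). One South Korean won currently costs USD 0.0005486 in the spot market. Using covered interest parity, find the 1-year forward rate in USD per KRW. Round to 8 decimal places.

T = 1 year.
USD growth factor: 1 + 0.0970×1 = 1.097000.
Growth of 1 KRW over T: 1 + 0.0630×1 = 1.063000.
Forward (USD per KRW) = 0.0005486 × 1.097000 / 1.063000 = 0.0005661469.

0.00056615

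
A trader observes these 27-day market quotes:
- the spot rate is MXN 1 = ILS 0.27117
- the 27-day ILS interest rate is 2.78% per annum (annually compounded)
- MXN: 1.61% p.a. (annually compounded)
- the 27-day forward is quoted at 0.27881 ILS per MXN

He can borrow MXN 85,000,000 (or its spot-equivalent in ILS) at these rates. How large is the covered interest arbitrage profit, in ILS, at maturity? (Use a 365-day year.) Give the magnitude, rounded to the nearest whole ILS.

T = 27/365 years.
Invest the MXN and cover forward: 85,000,000 × 1.0011821716 × 0.27881 = ILS 23,726,866.11.
Convert at spot and invest in ILS: 85,000,000 × 0.27117 × 1.0020304314 = ILS 23,096,250.33.
The quoted forward overvalues MXN, so borrow ILS, buy MXN at spot, deposit the MXN at 1.61%, and sell the proceeds forward at 0.27881.
The gap between the two covered legs is ILS 630,616.

ILS 630,616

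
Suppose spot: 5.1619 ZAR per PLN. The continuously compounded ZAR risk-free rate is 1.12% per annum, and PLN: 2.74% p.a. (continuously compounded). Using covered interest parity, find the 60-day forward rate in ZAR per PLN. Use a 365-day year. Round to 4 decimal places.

5.1482

T = 60/365 years.
Growth of 1 ZAR over T: e^(0.0112×60/365) = 1.0018428.
PLN growth factor: e^(0.0274×60/365) = 1.0045143.
CIP: F = S · (grow ZAR)/(grow PLN) = 5.1619 × 1.0018428/1.0045143 = 5.148172 ZAR per PLN.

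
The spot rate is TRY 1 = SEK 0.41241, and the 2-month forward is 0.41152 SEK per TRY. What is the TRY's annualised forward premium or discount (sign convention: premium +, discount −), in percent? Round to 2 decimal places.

-1.29%

T = 2/12 years.
Period premium: (0.41152 − 0.41241)/0.41241 = -0.0021580.
Annualise by dividing by T: -0.0021580 / (2/12) = -0.012948 → -1.29%.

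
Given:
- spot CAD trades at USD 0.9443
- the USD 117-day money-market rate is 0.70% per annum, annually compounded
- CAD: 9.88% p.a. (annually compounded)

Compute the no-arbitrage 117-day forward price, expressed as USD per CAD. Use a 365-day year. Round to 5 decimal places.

T = 117/365 years.
USD accumulates by (1 + 0.0070)^(117/365) = 1.0022385.
Growth of 1 CAD over T: (1 + 0.0988)^(117/365) = 1.0306623.
So F = 0.9443 × 1.0022385 / 1.0306623 = 0.9182579 (USD/CAD).

0.91826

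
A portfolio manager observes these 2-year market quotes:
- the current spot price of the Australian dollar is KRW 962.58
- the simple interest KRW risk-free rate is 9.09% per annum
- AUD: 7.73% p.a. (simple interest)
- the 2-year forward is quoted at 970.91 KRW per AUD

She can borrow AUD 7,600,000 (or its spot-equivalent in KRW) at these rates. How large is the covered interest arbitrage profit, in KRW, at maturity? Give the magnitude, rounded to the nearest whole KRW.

KRW 125,889,121

T = 2 years.
Route A — deposit AUD, sell forward: 7,600,000 × 1.154600 × 970.91 = KRW 8,519,696,413.60.
Route B — convert at spot, deposit KRW: 7,600,000 × 962.58 × 1.181800 = KRW 8,645,585,534.40.
The quoted forward undervalues AUD, so borrow AUD, convert to KRW at spot, deposit the KRW at 9.09%, and buy AUD forward at 970.91 to cover the loan.
Profit = 8,645,585,534.40 − 8,519,696,413.60 = KRW 125,889,121.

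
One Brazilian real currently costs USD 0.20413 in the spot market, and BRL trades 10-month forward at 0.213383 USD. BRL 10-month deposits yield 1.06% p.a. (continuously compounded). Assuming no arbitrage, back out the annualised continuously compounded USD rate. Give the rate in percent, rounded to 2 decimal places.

T = 10/12 years.
By CIP, F/S equals the USD-to-BRL growth ratio: 0.213383/0.20413 = 1.0453290.
BRL growth factor: e^(0.0106×10/12) = 1.0088725.
That pins the USD growth at 1.0546037.
r = ln(1.0546037)/(10/12) = 0.063798 → 6.38%.

6.38%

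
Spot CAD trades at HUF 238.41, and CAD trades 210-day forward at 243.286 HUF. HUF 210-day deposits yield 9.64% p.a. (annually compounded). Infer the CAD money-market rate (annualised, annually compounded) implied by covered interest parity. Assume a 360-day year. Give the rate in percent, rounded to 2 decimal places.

5.90%

T = 210/360 years.
By CIP, F/S equals the HUF-to-CAD growth ratio: 243.286/238.41 = 1.0204522.
HUF growth factor: (1 + 0.0964)^(210/360) = 1.0551526.
So the CAD growth factor = 1.0340049.
r = 1.0340049^(360/210) − 1 = 0.059000 → 5.90%.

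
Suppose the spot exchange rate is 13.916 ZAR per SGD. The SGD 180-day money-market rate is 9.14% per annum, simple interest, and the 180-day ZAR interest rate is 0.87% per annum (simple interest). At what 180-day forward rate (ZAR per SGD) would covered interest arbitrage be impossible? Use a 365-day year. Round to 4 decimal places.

13.3729

T = 180/365 years.
ZAR growth factor: 1 + 0.0087×180/365 = 1.00429041.
SGD accumulates by 1 + 0.0914×180/365 = 1.04507397.
CIP: F = S · (grow ZAR)/(grow SGD) = 13.916 × 1.00429041/1.04507397 = 13.372934 ZAR per SGD.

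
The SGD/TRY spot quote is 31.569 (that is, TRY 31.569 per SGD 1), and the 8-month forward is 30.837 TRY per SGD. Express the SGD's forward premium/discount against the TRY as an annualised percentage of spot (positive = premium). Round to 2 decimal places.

-3.48%

T = 8/12 years.
SGD trades forward at -2.31873% vs spot over the period.
×(1/T) gives -3.48% p.a.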